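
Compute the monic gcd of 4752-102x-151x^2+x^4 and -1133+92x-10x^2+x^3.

-11+x

By polynomial division,
  x^4-151x^2-102x+4752 = (x+10)(x^3-10x^2+92x-1133) + (-143x^2+111x+16082)
  x^3-10x^2+92x-1133 = (-(1/143)x+1319/20449)(-143x^2+111x+16082) + ((4034625/20449)x-4034625/1859)
  -143x^2+111x+16082 = (-(2924207/4034625)x-29896438/4034625)((4034625/20449)x-4034625/1859) + (0)
Last nonzero remainder: (4034625/20449)x-4034625/1859. Dividing through by 4034625/20449 gives the monic gcd x-11.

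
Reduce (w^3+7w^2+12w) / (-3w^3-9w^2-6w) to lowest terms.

(-w^2-7w-12)/(3w^2+9w+6)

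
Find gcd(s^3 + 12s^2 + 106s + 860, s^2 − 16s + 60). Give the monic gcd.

1

Euclidean algorithm in ℚ[s]:
  s^3 + 12s^2 + 106s + 860 = (s + 28)(s^2 − 16s + 60) + (494s − 820)
  s^2 − 16s + 60 = ((1/494)s − 1771/61009)(494s − 820) + (2208320/61009)
  494s − 820 = ((15069223/1104160)s − 2501369/110416)(2208320/61009) + (0)
The last nonzero remainder is the constant 2208320/61009, so the polynomials are coprime and gcd = 1.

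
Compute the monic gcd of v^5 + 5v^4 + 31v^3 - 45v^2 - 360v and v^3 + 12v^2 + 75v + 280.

v^2 + 5v + 40

By polynomial division,
  v^5 + 5v^4 + 31v^3 - 45v^2 - 360v = (v^2 - 7v + 40)(v^3 + 12v^2 + 75v + 280) + (-280v^2 - 1400v - 11200)
  v^3 + 12v^2 + 75v + 280 = (-(1/280)v - 1/40)(-280v^2 - 1400v - 11200) + (0)
Last nonzero remainder: -280v^2 - 1400v - 11200. Dividing through by -280 gives the monic gcd v^2 + 5v + 40.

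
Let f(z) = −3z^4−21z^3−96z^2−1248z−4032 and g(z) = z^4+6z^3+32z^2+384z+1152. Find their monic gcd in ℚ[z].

Apply the Euclidean algorithm:
  −3z^4−21z^3−96z^2−1248z−4032 = (−3)(z^4+6z^3+32z^2+384z+1152) + (−3z^3−96z−576)
  z^4+6z^3+32z^2+384z+1152 = (−(1/3)z−2)(−3z^3−96z−576) + (0)
Last nonzero remainder: −3z^3−96z−576. Dividing through by −3 gives the monic gcd z^3+32z+192.

z^3+32z+192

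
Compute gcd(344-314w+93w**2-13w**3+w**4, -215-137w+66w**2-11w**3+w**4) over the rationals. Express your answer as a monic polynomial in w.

43-7w+w**2

Repeated division with remainder:
  w**4-13w**3+93w**2-314w+344 = (w**4-11w**3+66w**2-137w-215) + (-2w**3+27w**2-177w+559)
  w**4-11w**3+66w**2-137w-215 = (-(1/2)w-5/4)(-2w**3+27w**2-177w+559) + ((45/4)w**2-(315/4)w+1935/4)
  -2w**3+27w**2-177w+559 = (-(8/45)w+52/45)((45/4)w**2-(315/4)w+1935/4) + (0)
Last nonzero remainder: (45/4)w**2-(315/4)w+1935/4. Dividing through by 45/4 gives the monic gcd w**2-7w+43.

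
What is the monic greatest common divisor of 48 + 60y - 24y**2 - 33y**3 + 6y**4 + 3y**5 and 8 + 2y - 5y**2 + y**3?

-2 - y + y**2

Repeated division with remainder:
  3y**5 + 6y**4 - 33y**3 - 24y**2 + 60y + 48 = (3y**2 + 21y + 66)(y**3 - 5y**2 + 2y + 8) + (240y**2 - 240y - 480)
  y**3 - 5y**2 + 2y + 8 = ((1/240)y - 1/60)(240y**2 - 240y - 480) + (0)
Last nonzero remainder: 240y**2 - 240y - 480. Dividing through by 240 gives the monic gcd y**2 - y - 2.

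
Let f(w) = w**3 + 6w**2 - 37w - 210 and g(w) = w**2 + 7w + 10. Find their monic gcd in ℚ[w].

Repeated division with remainder:
  w**3 + 6w**2 - 37w - 210 = (w - 1)(w**2 + 7w + 10) + (-40w - 200)
  w**2 + 7w + 10 = (-(1/40)w - 1/20)(-40w - 200) + (0)
Last nonzero remainder: -40w - 200. Dividing through by -40 gives the monic gcd w + 5.

w + 5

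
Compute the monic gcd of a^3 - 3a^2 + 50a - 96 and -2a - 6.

1

Apply the Euclidean algorithm:
  a^3 - 3a^2 + 50a - 96 = (-(1/2)a^2 + 3a - 34)(-2a - 6) + (-300)
  -2a - 6 = ((1/150)a + 1/50)(-300) + (0)
The last nonzero remainder is the constant -300, so the polynomials are coprime and gcd = 1.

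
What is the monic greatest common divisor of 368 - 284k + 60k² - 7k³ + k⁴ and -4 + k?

-4 + k

By polynomial division,
  k⁴ - 7k³ + 60k² - 284k + 368 = (k³ - 3k² + 48k - 92)(k - 4) + (0)
The last nonzero remainder k - 4 is already monic.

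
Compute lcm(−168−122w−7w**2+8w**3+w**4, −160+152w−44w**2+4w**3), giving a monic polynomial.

−1680−44w+616w**2+7w**3−53w**4+w**5+w**6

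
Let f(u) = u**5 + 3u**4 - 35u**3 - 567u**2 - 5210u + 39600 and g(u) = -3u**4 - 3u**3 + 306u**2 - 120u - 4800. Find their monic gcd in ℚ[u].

Apply the Euclidean algorithm:
  u**5 + 3u**4 - 35u**3 - 567u**2 - 5210u + 39600 = (-(1/3)u - 2/3)(-3u**4 - 3u**3 + 306u**2 - 120u - 4800) + (65u**3 - 403u**2 - 6890u + 36400)
  -3u**4 - 3u**3 + 306u**2 - 120u - 4800 = (-(3/65)u - 108/325)(65u**3 - 403u**2 - 6890u + 36400) + (-(3648/25)u**2 - (3648/5)u + 7296)
  65u**3 - 403u**2 - 6890u + 36400 = (-(1625/3648)u + 2275/456)(-(3648/25)u**2 - (3648/5)u + 7296) + (0)
Last nonzero remainder: -(3648/25)u**2 - (3648/5)u + 7296. Dividing through by -3648/25 gives the monic gcd u**2 + 5u - 50.

u**2 + 5u - 50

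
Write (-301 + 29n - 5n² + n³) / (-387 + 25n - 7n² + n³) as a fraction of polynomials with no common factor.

By polynomial division,
  n³ - 5n² + 29n - 301 = (n³ - 7n² + 25n - 387) + (2n² + 4n + 86)
  n³ - 7n² + 25n - 387 = ((1/2)n - 9/2)(2n² + 4n + 86) + (0)
Last nonzero remainder: 2n² + 4n + 86. Dividing through by 2 gives the monic gcd n² + 2n + 43.
Cancel n² + 2n + 43 from numerator and denominator to get the reduced form.

(-7 + n)/(-9 + n)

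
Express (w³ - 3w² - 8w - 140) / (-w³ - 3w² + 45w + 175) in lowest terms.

Repeated division with remainder:
  w³ - 3w² - 8w - 140 = (-1)(-w³ - 3w² + 45w + 175) + (-6w² + 37w + 35)
  -w³ - 3w² + 45w + 175 = ((1/6)w + 55/36)(-6w² + 37w + 35) + (-(625/36)w + 4375/36)
  -6w² + 37w + 35 = ((216/625)w + 36/125)(-(625/36)w + 4375/36) + (0)
Last nonzero remainder: -(625/36)w + 4375/36. Dividing through by -625/36 gives the monic gcd w - 7.
Cancel w - 7 from numerator and denominator to get the reduced form.

(-w² - 4w - 20)/(w² + 10w + 25)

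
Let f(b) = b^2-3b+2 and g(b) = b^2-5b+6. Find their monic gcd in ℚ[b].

b-2

Repeated division with remainder:
  b^2-3b+2 = (b^2-5b+6) + (2b-4)
  b^2-5b+6 = ((1/2)b-3/2)(2b-4) + (0)
Last nonzero remainder: 2b-4. Dividing through by 2 gives the monic gcd b-2.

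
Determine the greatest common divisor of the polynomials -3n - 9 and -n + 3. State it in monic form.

1

By polynomial division,
  -3n - 9 = (3)(-n + 3) + (-18)
  -n + 3 = ((1/18)n - 1/6)(-18) + (0)
The last nonzero remainder is the constant -18, so the polynomials are coprime and gcd = 1.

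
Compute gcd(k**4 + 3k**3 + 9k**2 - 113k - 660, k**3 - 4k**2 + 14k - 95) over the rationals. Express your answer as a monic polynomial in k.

k - 5

Repeated division with remainder:
  k**4 + 3k**3 + 9k**2 - 113k - 660 = (k + 7)(k**3 - 4k**2 + 14k - 95) + (23k**2 - 116k + 5)
  k**3 - 4k**2 + 14k - 95 = ((1/23)k + 24/529)(23k**2 - 116k + 5) + ((10075/529)k - 50375/529)
  23k**2 - 116k + 5 = ((12167/10075)k - 529/10075)((10075/529)k - 50375/529) + (0)
Last nonzero remainder: (10075/529)k - 50375/529. Dividing through by 10075/529 gives the monic gcd k - 5.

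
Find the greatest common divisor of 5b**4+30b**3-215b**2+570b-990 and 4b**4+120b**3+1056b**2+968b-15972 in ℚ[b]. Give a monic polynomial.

Apply the Euclidean algorithm:
  5b**4+30b**3-215b**2+570b-990 = (5/4)(4b**4+120b**3+1056b**2+968b-15972) + (-120b**3-1535b**2-640b+18975)
  4b**4+120b**3+1056b**2+968b-15972 = (-(1/30)b-413/720)(-120b**3-1535b**2-640b+18975) + ((22201/144)b**2+(22201/18)b-244211/48)
  -120b**3-1535b**2-640b+18975 = (-(17280/22201)b-82800/22201)((22201/144)b**2+(22201/18)b-244211/48) + (0)
Last nonzero remainder: (22201/144)b**2+(22201/18)b-244211/48. Dividing through by 22201/144 gives the monic gcd b**2+8b-33.

b**2+8b-33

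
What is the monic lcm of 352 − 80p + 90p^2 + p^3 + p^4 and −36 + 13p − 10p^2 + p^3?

Euclidean algorithm in ℚ[p]:
  p^4 + p^3 + 90p^2 − 80p + 352 = (p + 11)(p^3 − 10p^2 + 13p − 36) + (187p^2 − 187p + 748)
  p^3 − 10p^2 + 13p − 36 = ((1/187)p − 9/187)(187p^2 − 187p + 748) + (0)
Last nonzero remainder: 187p^2 − 187p + 748. Dividing through by 187 gives the monic gcd p^2 − p + 4.
Then lcm(f, g) = f·g / gcd(f, g); expanding and making the result monic gives the answer.

−3168 + 1072p − 890p^2 + 81p^3 − 8p^4 + p^5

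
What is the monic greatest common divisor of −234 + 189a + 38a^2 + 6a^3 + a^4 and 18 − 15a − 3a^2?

Repeated division with remainder:
  a^4 + 6a^3 + 38a^2 + 189a − 234 = (−(1/3)a^2 − (1/3)a − 13)(−3a^2 − 15a + 18) + (0)
Last nonzero remainder: −3a^2 − 15a + 18. Dividing through by −3 gives the monic gcd a^2 + 5a − 6.

−6 + 5a + a^2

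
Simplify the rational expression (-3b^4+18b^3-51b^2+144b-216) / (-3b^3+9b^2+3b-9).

(b^3-3b^2+8b-24)/(b^2-1)

By polynomial division,
  -3b^4+18b^3-51b^2+144b-216 = (b-3)(-3b^3+9b^2+3b-9) + (-27b^2+162b-243)
  -3b^3+9b^2+3b-9 = ((1/9)b+1/3)(-27b^2+162b-243) + (-24b+72)
  -27b^2+162b-243 = ((9/8)b-27/8)(-24b+72) + (0)
Last nonzero remainder: -24b+72. Dividing through by -24 gives the monic gcd b-3.
Cancel b-3 from numerator and denominator to get the reduced form.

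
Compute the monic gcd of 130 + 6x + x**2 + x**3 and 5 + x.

5 + x

Apply the Euclidean algorithm:
  x**3 + x**2 + 6x + 130 = (x**2 - 4x + 26)(x + 5) + (0)
The last nonzero remainder x + 5 is already monic.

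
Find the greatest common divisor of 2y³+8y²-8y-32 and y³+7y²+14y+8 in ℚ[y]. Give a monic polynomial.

y²+6y+8

Apply the Euclidean algorithm:
  2y³+8y²-8y-32 = (2)(y³+7y²+14y+8) + (-6y²-36y-48)
  y³+7y²+14y+8 = (-(1/6)y-1/6)(-6y²-36y-48) + (0)
Last nonzero remainder: -6y²-36y-48. Dividing through by -6 gives the monic gcd y²+6y+8.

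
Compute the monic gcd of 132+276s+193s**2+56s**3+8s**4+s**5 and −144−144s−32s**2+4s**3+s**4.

4+4s+s**2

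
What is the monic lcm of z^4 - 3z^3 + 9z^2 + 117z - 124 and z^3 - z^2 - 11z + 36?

z^6 - 8z^5 + 33z^4 + 45z^3 - 628z^2 + 1673z - 1116

Apply the Euclidean algorithm:
  z^4 - 3z^3 + 9z^2 + 117z - 124 = (z - 2)(z^3 - z^2 - 11z + 36) + (18z^2 + 59z - 52)
  z^3 - z^2 - 11z + 36 = ((1/18)z - 77/324)(18z^2 + 59z - 52) + ((1915/324)z + 1915/81)
  18z^2 + 59z - 52 = ((5832/1915)z - 4212/1915)((1915/324)z + 1915/81) + (0)
Last nonzero remainder: (1915/324)z + 1915/81. Dividing through by 1915/324 gives the monic gcd z + 4.
Then lcm(f, g) = f·g / gcd(f, g); expanding and making the result monic gives the answer.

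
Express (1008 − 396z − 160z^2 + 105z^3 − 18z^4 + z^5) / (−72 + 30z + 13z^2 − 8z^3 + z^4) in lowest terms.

By polynomial division,
  z^5 − 18z^4 + 105z^3 − 160z^2 − 396z + 1008 = (z − 10)(z^4 − 8z^3 + 13z^2 + 30z − 72) + (12z^3 − 60z^2 − 24z + 288)
  z^4 − 8z^3 + 13z^2 + 30z − 72 = ((1/12)z − 1/4)(12z^3 − 60z^2 − 24z + 288) + (0)
Last nonzero remainder: 12z^3 − 60z^2 − 24z + 288. Dividing through by 12 gives the monic gcd z^3 − 5z^2 − 2z + 24.
Cancel z^3 − 5z^2 − 2z + 24 from numerator and denominator to get the reduced form.

(42 − 13z + z^2)/(−3 + z)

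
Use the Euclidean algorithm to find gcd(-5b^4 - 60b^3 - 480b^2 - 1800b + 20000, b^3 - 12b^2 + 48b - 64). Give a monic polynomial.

b - 4

By polynomial division,
  -5b^4 - 60b^3 - 480b^2 - 1800b + 20000 = (-5b - 120)(b^3 - 12b^2 + 48b - 64) + (-1680b^2 + 3640b + 12320)
  b^3 - 12b^2 + 48b - 64 = (-(1/1680)b + 59/10080)(-1680b^2 + 3640b + 12320) + ((1225/36)b - 1225/9)
  -1680b^2 + 3640b + 12320 = (-(1728/35)b - 3168/35)((1225/36)b - 1225/9) + (0)
Last nonzero remainder: (1225/36)b - 1225/9. Dividing through by 1225/36 gives the monic gcd b - 4.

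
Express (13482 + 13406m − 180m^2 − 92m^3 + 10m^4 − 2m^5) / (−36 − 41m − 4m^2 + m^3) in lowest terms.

(−1498 − 158m − 6m^2 − 2m^3)/(4 + m)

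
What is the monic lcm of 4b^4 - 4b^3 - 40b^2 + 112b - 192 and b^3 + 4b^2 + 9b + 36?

b^6 - b^5 - b^4 + 19b^3 - 138b^2 + 252b - 432

By polynomial division,
  4b^4 - 4b^3 - 40b^2 + 112b - 192 = (4b - 20)(b^3 + 4b^2 + 9b + 36) + (4b^2 + 148b + 528)
  b^3 + 4b^2 + 9b + 36 = ((1/4)b - 33/4)(4b^2 + 148b + 528) + (1098b + 4392)
  4b^2 + 148b + 528 = ((2/549)b + 22/183)(1098b + 4392) + (0)
Last nonzero remainder: 1098b + 4392. Dividing through by 1098 gives the monic gcd b + 4.
Then lcm(f, g) = f·g / gcd(f, g); expanding and making the result monic gives the answer.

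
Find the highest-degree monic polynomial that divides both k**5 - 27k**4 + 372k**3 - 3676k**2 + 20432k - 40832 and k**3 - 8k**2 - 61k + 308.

Euclidean algorithm in ℚ[k]:
  k**5 - 27k**4 + 372k**3 - 3676k**2 + 20432k - 40832 = (k**2 - 19k + 281)(k**3 - 8k**2 - 61k + 308) + (-2895k**2 + 43425k - 127380)
  k**3 - 8k**2 - 61k + 308 = (-(1/2895)k - 7/2895)(-2895k**2 + 43425k - 127380) + (0)
Last nonzero remainder: -2895k**2 + 43425k - 127380. Dividing through by -2895 gives the monic gcd k**2 - 15k + 44.

k**2 - 15k + 44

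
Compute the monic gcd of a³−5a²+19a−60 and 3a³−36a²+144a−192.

Repeated division with remainder:
  a³−5a²+19a−60 = (1/3)(3a³−36a²+144a−192) + (7a²−29a+4)
  3a³−36a²+144a−192 = ((3/7)a−165/49)(7a²−29a+4) + ((2187/49)a−8748/49)
  7a²−29a+4 = ((343/2187)a−49/2187)((2187/49)a−8748/49) + (0)
Last nonzero remainder: (2187/49)a−8748/49. Dividing through by 2187/49 gives the monic gcd a−4.

a−4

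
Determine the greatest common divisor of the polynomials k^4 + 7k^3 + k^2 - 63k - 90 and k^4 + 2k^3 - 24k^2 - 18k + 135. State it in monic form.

Repeated division with remainder:
  k^4 + 7k^3 + k^2 - 63k - 90 = (k^4 + 2k^3 - 24k^2 - 18k + 135) + (5k^3 + 25k^2 - 45k - 225)
  k^4 + 2k^3 - 24k^2 - 18k + 135 = ((1/5)k - 3/5)(5k^3 + 25k^2 - 45k - 225) + (0)
Last nonzero remainder: 5k^3 + 25k^2 - 45k - 225. Dividing through by 5 gives the monic gcd k^3 + 5k^2 - 9k - 45.

k^3 + 5k^2 - 9k - 45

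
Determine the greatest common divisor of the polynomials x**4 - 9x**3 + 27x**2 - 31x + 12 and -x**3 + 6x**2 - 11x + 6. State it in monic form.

x**2 - 4x + 3

Euclidean algorithm in ℚ[x]:
  x**4 - 9x**3 + 27x**2 - 31x + 12 = (-x + 3)(-x**3 + 6x**2 - 11x + 6) + (-2x**2 + 8x - 6)
  -x**3 + 6x**2 - 11x + 6 = ((1/2)x - 1)(-2x**2 + 8x - 6) + (0)
Last nonzero remainder: -2x**2 + 8x - 6. Dividing through by -2 gives the monic gcd x**2 - 4x + 3.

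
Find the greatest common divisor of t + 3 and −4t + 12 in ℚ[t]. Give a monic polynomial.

1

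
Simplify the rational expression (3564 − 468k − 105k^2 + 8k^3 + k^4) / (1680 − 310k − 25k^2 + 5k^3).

(−594 − 21k + 14k^2 + k^3)/(−280 + 5k + 5k^2)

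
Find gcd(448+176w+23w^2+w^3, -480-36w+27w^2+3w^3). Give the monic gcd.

8+w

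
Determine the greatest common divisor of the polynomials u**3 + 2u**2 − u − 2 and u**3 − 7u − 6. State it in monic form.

Repeated division with remainder:
  u**3 + 2u**2 − u − 2 = (u**3 − 7u − 6) + (2u**2 + 6u + 4)
  u**3 − 7u − 6 = ((1/2)u − 3/2)(2u**2 + 6u + 4) + (0)
Last nonzero remainder: 2u**2 + 6u + 4. Dividing through by 2 gives the monic gcd u**2 + 3u + 2.

u**2 + 3u + 2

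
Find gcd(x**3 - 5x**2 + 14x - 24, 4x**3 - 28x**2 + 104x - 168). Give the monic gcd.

By polynomial division,
  x**3 - 5x**2 + 14x - 24 = (1/4)(4x**3 - 28x**2 + 104x - 168) + (2x**2 - 12x + 18)
  4x**3 - 28x**2 + 104x - 168 = (2x - 2)(2x**2 - 12x + 18) + (44x - 132)
  2x**2 - 12x + 18 = ((1/22)x - 3/22)(44x - 132) + (0)
Last nonzero remainder: 44x - 132. Dividing through by 44 gives the monic gcd x - 3.

x - 3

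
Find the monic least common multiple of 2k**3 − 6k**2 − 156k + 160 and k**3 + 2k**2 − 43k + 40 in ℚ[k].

k**4 − 8k**3 − 63k**2 + 470k − 400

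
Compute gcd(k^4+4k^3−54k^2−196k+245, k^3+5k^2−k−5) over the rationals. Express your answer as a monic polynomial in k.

k^2+4k−5

Apply the Euclidean algorithm:
  k^4+4k^3−54k^2−196k+245 = (k−1)(k^3+5k^2−k−5) + (−48k^2−192k+240)
  k^3+5k^2−k−5 = (−(1/48)k−1/48)(−48k^2−192k+240) + (0)
Last nonzero remainder: −48k^2−192k+240. Dividing through by −48 gives the monic gcd k^2+4k−5.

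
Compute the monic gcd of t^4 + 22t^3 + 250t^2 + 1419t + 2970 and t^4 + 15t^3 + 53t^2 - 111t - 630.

t^2 + 11t + 30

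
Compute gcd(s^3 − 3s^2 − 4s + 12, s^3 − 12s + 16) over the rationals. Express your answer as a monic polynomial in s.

s − 2

Euclidean algorithm in ℚ[s]:
  s^3 − 3s^2 − 4s + 12 = (s^3 − 12s + 16) + (−3s^2 + 8s − 4)
  s^3 − 12s + 16 = (−(1/3)s − 8/9)(−3s^2 + 8s − 4) + (−(56/9)s + 112/9)
  −3s^2 + 8s − 4 = ((27/56)s − 9/28)(−(56/9)s + 112/9) + (0)
Last nonzero remainder: −(56/9)s + 112/9. Dividing through by −56/9 gives the monic gcd s − 2.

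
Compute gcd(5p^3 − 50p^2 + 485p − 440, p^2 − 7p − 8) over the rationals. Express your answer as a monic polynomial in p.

Repeated division with remainder:
  5p^3 − 50p^2 + 485p − 440 = (5p − 15)(p^2 − 7p − 8) + (420p − 560)
  p^2 − 7p − 8 = ((1/420)p − 17/1260)(420p − 560) + (−140/9)
  420p − 560 = (−27p + 36)(−140/9) + (0)
The last nonzero remainder is the constant −140/9, so the polynomials are coprime and gcd = 1.

1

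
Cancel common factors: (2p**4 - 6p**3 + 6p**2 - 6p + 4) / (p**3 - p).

(2p**3 - 4p**2 + 2p - 4)/(p**2 + p)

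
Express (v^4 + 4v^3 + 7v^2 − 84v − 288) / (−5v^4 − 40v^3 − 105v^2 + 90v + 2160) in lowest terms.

Apply the Euclidean algorithm:
  v^4 + 4v^3 + 7v^2 − 84v − 288 = (−1/5)(−5v^4 − 40v^3 − 105v^2 + 90v + 2160) + (−4v^3 − 14v^2 − 66v + 144)
  −5v^4 − 40v^3 − 105v^2 + 90v + 2160 = ((5/4)v + 45/8)(−4v^3 − 14v^2 − 66v + 144) + ((225/4)v^2 + (1125/4)v + 1350)
  −4v^3 − 14v^2 − 66v + 144 = (−(16/225)v + 8/75)((225/4)v^2 + (1125/4)v + 1350) + (0)
Last nonzero remainder: (225/4)v^2 + (1125/4)v + 1350. Dividing through by 225/4 gives the monic gcd v^2 + 5v + 24.
Cancel v^2 + 5v + 24 from numerator and denominator to get the reduced form.

(−v^2 + v + 12)/(5v^2 + 15v − 90)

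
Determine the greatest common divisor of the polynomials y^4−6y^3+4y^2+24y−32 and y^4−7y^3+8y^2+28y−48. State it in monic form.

By polynomial division,
  y^4−6y^3+4y^2+24y−32 = (y^4−7y^3+8y^2+28y−48) + (y^3−4y^2−4y+16)
  y^4−7y^3+8y^2+28y−48 = (y−3)(y^3−4y^2−4y+16) + (0)
The last nonzero remainder y^3−4y^2−4y+16 is already monic.

y^3−4y^2−4y+16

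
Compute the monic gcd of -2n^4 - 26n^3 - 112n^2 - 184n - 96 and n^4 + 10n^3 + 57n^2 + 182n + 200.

Apply the Euclidean algorithm:
  -2n^4 - 26n^3 - 112n^2 - 184n - 96 = (-2)(n^4 + 10n^3 + 57n^2 + 182n + 200) + (-6n^3 + 2n^2 + 180n + 304)
  n^4 + 10n^3 + 57n^2 + 182n + 200 = (-(1/6)n - 31/18)(-6n^3 + 2n^2 + 180n + 304) + ((814/9)n^2 + (1628/3)n + 6512/9)
  -6n^3 + 2n^2 + 180n + 304 = (-(27/407)n + 171/407)((814/9)n^2 + (1628/3)n + 6512/9) + (0)
Last nonzero remainder: (814/9)n^2 + (1628/3)n + 6512/9. Dividing through by 814/9 gives the monic gcd n^2 + 6n + 8.

n^2 + 6n + 8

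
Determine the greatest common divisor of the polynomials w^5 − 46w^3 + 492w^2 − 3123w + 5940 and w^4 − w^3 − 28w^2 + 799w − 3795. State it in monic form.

w^2 + 6w − 55

Euclidean algorithm in ℚ[w]:
  w^5 − 46w^3 + 492w^2 − 3123w + 5940 = (w + 1)(w^4 − w^3 − 28w^2 + 799w − 3795) + (−17w^3 − 279w^2 − 127w + 9735)
  w^4 − w^3 − 28w^2 + 799w − 3795 = (−(1/17)w + 296/289)(−17w^3 − 279w^2 − 127w + 9735) + ((72333/289)w^2 + (433998/289)w − 3978315/289)
  −17w^3 − 279w^2 − 127w + 9735 = (−(4913/72333)w − 17051/24111)((72333/289)w^2 + (433998/289)w − 3978315/289) + (0)
Last nonzero remainder: (72333/289)w^2 + (433998/289)w − 3978315/289. Dividing through by 72333/289 gives the monic gcd w^2 + 6w − 55.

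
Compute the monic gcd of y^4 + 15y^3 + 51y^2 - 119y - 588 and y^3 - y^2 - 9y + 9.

By polynomial division,
  y^4 + 15y^3 + 51y^2 - 119y - 588 = (y + 16)(y^3 - y^2 - 9y + 9) + (76y^2 + 16y - 732)
  y^3 - y^2 - 9y + 9 = ((1/76)y - 23/1444)(76y^2 + 16y - 732) + ((320/361)y - 960/361)
  76y^2 + 16y - 732 = ((6859/80)y + 22021/80)((320/361)y - 960/361) + (0)
Last nonzero remainder: (320/361)y - 960/361. Dividing through by 320/361 gives the monic gcd y - 3.

y - 3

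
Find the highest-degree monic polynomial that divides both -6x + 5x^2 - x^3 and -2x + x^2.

Repeated division with remainder:
  -x^3 + 5x^2 - 6x = (-x + 3)(x^2 - 2x) + (0)
The last nonzero remainder x^2 - 2x is already monic.

-2x + x^2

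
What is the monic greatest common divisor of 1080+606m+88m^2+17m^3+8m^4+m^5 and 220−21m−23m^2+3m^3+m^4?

Repeated division with remainder:
  m^5+8m^4+17m^3+88m^2+606m+1080 = (m+5)(m^4+3m^3−23m^2−21m+220) + (25m^3+224m^2+491m−20)
  m^4+3m^3−23m^2−21m+220 = ((1/25)m−149/625)(25m^3+224m^2+491m−20) + ((6726/625)m^2+(60534/625)m+26904/125)
  25m^3+224m^2+491m−20 = ((15625/6726)m−625/6726)((6726/625)m^2+(60534/625)m+26904/125) + (0)
Last nonzero remainder: (6726/625)m^2+(60534/625)m+26904/125. Dividing through by 6726/625 gives the monic gcd m^2+9m+20.

20+9m+m^2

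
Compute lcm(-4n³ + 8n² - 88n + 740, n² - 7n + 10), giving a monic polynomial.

Repeated division with remainder:
  -4n³ + 8n² - 88n + 740 = (-4n - 20)(n² - 7n + 10) + (-188n + 940)
  n² - 7n + 10 = (-(1/188)n + 1/94)(-188n + 940) + (0)
Last nonzero remainder: -188n + 940. Dividing through by -188 gives the monic gcd n - 5.
Then lcm(f, g) = f·g / gcd(f, g); expanding and making the result monic gives the answer.

n⁴ - 4n³ + 26n² - 229n + 370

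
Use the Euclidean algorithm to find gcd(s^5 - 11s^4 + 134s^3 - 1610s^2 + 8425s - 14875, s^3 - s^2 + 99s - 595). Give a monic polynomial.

Euclidean algorithm in ℚ[s]:
  s^5 - 11s^4 + 134s^3 - 1610s^2 + 8425s - 14875 = (s^2 - 10s + 25)(s^3 - s^2 + 99s - 595) + (0)
The last nonzero remainder s^3 - s^2 + 99s - 595 is already monic.

s^3 - s^2 + 99s - 595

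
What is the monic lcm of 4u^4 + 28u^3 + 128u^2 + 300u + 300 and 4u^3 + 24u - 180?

Euclidean algorithm in ℚ[u]:
  4u^4 + 28u^3 + 128u^2 + 300u + 300 = (u + 7)(4u^3 + 24u - 180) + (104u^2 + 312u + 1560)
  4u^3 + 24u - 180 = ((1/26)u - 3/26)(104u^2 + 312u + 1560) + (0)
Last nonzero remainder: 104u^2 + 312u + 1560. Dividing through by 104 gives the monic gcd u^2 + 3u + 15.
Then lcm(f, g) = f·g / gcd(f, g); expanding and making the result monic gives the answer.

u^5 + 4u^4 + 11u^3 - 21u^2 - 150u - 225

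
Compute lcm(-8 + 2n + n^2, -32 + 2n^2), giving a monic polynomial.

By polynomial division,
  n^2 + 2n - 8 = (1/2)(2n^2 - 32) + (2n + 8)
  2n^2 - 32 = (n - 4)(2n + 8) + (0)
Last nonzero remainder: 2n + 8. Dividing through by 2 gives the monic gcd n + 4.
Then lcm(f, g) = f·g / gcd(f, g); expanding and making the result monic gives the answer.

32 - 16n - 2n^2 + n^3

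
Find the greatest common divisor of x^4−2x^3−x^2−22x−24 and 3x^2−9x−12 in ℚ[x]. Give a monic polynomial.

x^2−3x−4

Apply the Euclidean algorithm:
  x^4−2x^3−x^2−22x−24 = ((1/3)x^2+(1/3)x+2)(3x^2−9x−12) + (0)
Last nonzero remainder: 3x^2−9x−12. Dividing through by 3 gives the monic gcd x^2−3x−4.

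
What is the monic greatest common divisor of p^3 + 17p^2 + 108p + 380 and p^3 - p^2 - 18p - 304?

p^2 + 7p + 38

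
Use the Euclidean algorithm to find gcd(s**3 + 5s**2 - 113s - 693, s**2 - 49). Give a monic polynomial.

Repeated division with remainder:
  s**3 + 5s**2 - 113s - 693 = (s + 5)(s**2 - 49) + (-64s - 448)
  s**2 - 49 = (-(1/64)s + 7/64)(-64s - 448) + (0)
Last nonzero remainder: -64s - 448. Dividing through by -64 gives the monic gcd s + 7.

s + 7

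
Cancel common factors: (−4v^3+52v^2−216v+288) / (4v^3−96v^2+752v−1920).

(−v^2+7v−12)/(v^2−18v+80)

Euclidean algorithm in ℚ[v]:
  −4v^3+52v^2−216v+288 = (−1)(4v^3−96v^2+752v−1920) + (−44v^2+536v−1632)
  4v^3−96v^2+752v−1920 = (−(1/11)v+130/121)(−44v^2+536v−1632) + ((3360/121)v−20160/121)
  −44v^2+536v−1632 = (−(1331/840)v+2057/210)((3360/121)v−20160/121) + (0)
Last nonzero remainder: (3360/121)v−20160/121. Dividing through by 3360/121 gives the monic gcd v−6.
Cancel v−6 from numerator and denominator to get the reduced form.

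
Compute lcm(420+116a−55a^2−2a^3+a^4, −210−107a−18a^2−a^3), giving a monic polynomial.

Repeated division with remainder:
  a^4−2a^3−55a^2+116a+420 = (−a+20)(−a^3−18a^2−107a−210) + (198a^2+2046a+4620)
  −a^3−18a^2−107a−210 = (−(1/198)a−23/594)(198a^2+2046a+4620) + (−(40/9)a−280/9)
  198a^2+2046a+4620 = (−(891/20)a−297/2)(−(40/9)a−280/9) + (0)
Last nonzero remainder: −(40/9)a−280/9. Dividing through by −40/9 gives the monic gcd a+7.
Then lcm(f, g) = f·g / gcd(f, g); expanding and making the result monic gives the answer.

12600+8100a+46a^2−549a^3−47a^4+9a^5+a^6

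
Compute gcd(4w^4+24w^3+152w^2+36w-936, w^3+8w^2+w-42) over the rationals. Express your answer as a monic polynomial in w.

w^2+w-6

Apply the Euclidean algorithm:
  4w^4+24w^3+152w^2+36w-936 = (4w-8)(w^3+8w^2+w-42) + (212w^2+212w-1272)
  w^3+8w^2+w-42 = ((1/212)w+7/212)(212w^2+212w-1272) + (0)
Last nonzero remainder: 212w^2+212w-1272. Dividing through by 212 gives the monic gcd w^2+w-6.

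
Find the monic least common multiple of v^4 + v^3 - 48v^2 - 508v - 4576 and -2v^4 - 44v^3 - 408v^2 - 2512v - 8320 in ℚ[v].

Repeated division with remainder:
  v^4 + v^3 - 48v^2 - 508v - 4576 = (-1/2)(-2v^4 - 44v^3 - 408v^2 - 2512v - 8320) + (-21v^3 - 252v^2 - 1764v - 8736)
  -2v^4 - 44v^3 - 408v^2 - 2512v - 8320 = ((2/21)v + 20/21)(-21v^3 - 252v^2 - 1764v - 8736) + (0)
Last nonzero remainder: -21v^3 - 252v^2 - 1764v - 8736. Dividing through by -21 gives the monic gcd v^3 + 12v^2 + 84v + 416.
Then lcm(f, g) = f·g / gcd(f, g); expanding and making the result monic gives the answer.

v^5 + 11v^4 - 38v^3 - 988v^2 - 9656v - 45760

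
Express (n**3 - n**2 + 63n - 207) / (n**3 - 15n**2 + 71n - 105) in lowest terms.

Apply the Euclidean algorithm:
  n**3 - n**2 + 63n - 207 = (n**3 - 15n**2 + 71n - 105) + (14n**2 - 8n - 102)
  n**3 - 15n**2 + 71n - 105 = ((1/14)n - 101/98)(14n**2 - 8n - 102) + ((3432/49)n - 10296/49)
  14n**2 - 8n - 102 = ((343/1716)n + 833/1716)((3432/49)n - 10296/49) + (0)
Last nonzero remainder: (3432/49)n - 10296/49. Dividing through by 3432/49 gives the monic gcd n - 3.
Cancel n - 3 from numerator and denominator to get the reduced form.

(n**2 + 2n + 69)/(n**2 - 12n + 35)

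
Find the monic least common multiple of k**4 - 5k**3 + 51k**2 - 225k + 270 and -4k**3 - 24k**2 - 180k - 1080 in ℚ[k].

k**5 + k**4 + 21k**3 + 81k**2 - 1080k + 1620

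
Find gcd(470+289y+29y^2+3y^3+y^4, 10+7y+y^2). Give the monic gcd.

10+7y+y^2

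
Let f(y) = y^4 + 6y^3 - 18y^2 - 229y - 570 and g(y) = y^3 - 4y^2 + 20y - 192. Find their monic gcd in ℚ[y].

y - 6

Apply the Euclidean algorithm:
  y^4 + 6y^3 - 18y^2 - 229y - 570 = (y + 10)(y^3 - 4y^2 + 20y - 192) + (2y^2 - 237y + 1350)
  y^3 - 4y^2 + 20y - 192 = ((1/2)y + 229/4)(2y^2 - 237y + 1350) + ((51653/4)y - 154959/2)
  2y^2 - 237y + 1350 = ((8/51653)y - 900/51653)((51653/4)y - 154959/2) + (0)
Last nonzero remainder: (51653/4)y - 154959/2. Dividing through by 51653/4 gives the monic gcd y - 6.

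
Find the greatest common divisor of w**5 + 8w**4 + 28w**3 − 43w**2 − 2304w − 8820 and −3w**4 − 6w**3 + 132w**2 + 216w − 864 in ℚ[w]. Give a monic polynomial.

w**2 − 36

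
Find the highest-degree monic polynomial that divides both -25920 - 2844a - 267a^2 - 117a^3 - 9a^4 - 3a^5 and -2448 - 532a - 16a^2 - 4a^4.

Apply the Euclidean algorithm:
  -3a^5 - 9a^4 - 117a^3 - 267a^2 - 2844a - 25920 = ((3/4)a + 9/4)(-4a^4 - 16a^2 - 532a - 2448) + (-105a^3 + 168a^2 + 189a - 20412)
  -4a^4 - 16a^2 - 532a - 2448 = ((4/105)a + 32/525)(-105a^3 + 168a^2 + 189a - 20412) + (-(836/25)a^2 + (5852/25)a - 30096/25)
  -105a^3 + 168a^2 + 189a - 20412 = ((2625/836)a + 14175/836)(-(836/25)a^2 + (5852/25)a - 30096/25) + (0)
Last nonzero remainder: -(836/25)a^2 + (5852/25)a - 30096/25. Dividing through by -836/25 gives the monic gcd a^2 - 7a + 36.

36 - 7a + a^2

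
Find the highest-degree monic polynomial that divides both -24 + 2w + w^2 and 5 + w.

1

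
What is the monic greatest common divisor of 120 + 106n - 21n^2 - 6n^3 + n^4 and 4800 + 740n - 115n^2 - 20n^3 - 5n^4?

-20 - n + n^2

By polynomial division,
  n^4 - 6n^3 - 21n^2 + 106n + 120 = (-1/5)(-5n^4 - 20n^3 - 115n^2 + 740n + 4800) + (-10n^3 - 44n^2 + 254n + 1080)
  -5n^4 - 20n^3 - 115n^2 + 740n + 4800 = ((1/2)n - 1/5)(-10n^3 - 44n^2 + 254n + 1080) + (-(1254/5)n^2 + (1254/5)n + 5016)
  -10n^3 - 44n^2 + 254n + 1080 = ((25/627)n + 45/209)(-(1254/5)n^2 + (1254/5)n + 5016) + (0)
Last nonzero remainder: -(1254/5)n^2 + (1254/5)n + 5016. Dividing through by -1254/5 gives the monic gcd n^2 - n - 20.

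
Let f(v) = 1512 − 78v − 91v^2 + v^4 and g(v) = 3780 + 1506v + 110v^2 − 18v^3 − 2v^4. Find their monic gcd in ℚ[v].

Euclidean algorithm in ℚ[v]:
  v^4 − 91v^2 − 78v + 1512 = (−1/2)(−2v^4 − 18v^3 + 110v^2 + 1506v + 3780) + (−9v^3 − 36v^2 + 675v + 3402)
  −2v^4 − 18v^3 + 110v^2 + 1506v + 3780 = ((2/9)v + 10/9)(−9v^3 − 36v^2 + 675v + 3402) + (0)
Last nonzero remainder: −9v^3 − 36v^2 + 675v + 3402. Dividing through by −9 gives the monic gcd v^3 + 4v^2 − 75v − 378.

−378 − 75v + 4v^2 + v^3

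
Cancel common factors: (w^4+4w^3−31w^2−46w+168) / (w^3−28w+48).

(w^2+10w+21)/(w+6)

Repeated division with remainder:
  w^4+4w^3−31w^2−46w+168 = (w+4)(w^3−28w+48) + (−3w^2+18w−24)
  w^3−28w+48 = (−(1/3)w−2)(−3w^2+18w−24) + (0)
Last nonzero remainder: −3w^2+18w−24. Dividing through by −3 gives the monic gcd w^2−6w+8.
Cancel w^2−6w+8 from numerator and denominator to get the reduced form.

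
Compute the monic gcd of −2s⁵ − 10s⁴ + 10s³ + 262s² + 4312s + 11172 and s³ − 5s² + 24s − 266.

s³ − 5s² + 24s − 266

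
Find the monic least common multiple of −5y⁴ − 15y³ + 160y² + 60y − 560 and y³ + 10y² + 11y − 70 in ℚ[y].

y⁵ + 8y⁴ − 17y³ − 172y² + 52y + 560

Euclidean algorithm in ℚ[y]:
  −5y⁴ − 15y³ + 160y² + 60y − 560 = (−5y + 35)(y³ + 10y² + 11y − 70) + (−135y² − 675y + 1890)
  y³ + 10y² + 11y − 70 = (−(1/135)y − 1/27)(−135y² − 675y + 1890) + (0)
Last nonzero remainder: −135y² − 675y + 1890. Dividing through by −135 gives the monic gcd y² + 5y − 14.
Then lcm(f, g) = f·g / gcd(f, g); expanding and making the result monic gives the answer.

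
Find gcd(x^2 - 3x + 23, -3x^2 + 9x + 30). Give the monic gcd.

Repeated division with remainder:
  x^2 - 3x + 23 = (-1/3)(-3x^2 + 9x + 30) + (33)
  -3x^2 + 9x + 30 = (-(1/11)x^2 + (3/11)x + 10/11)(33) + (0)
The last nonzero remainder is the constant 33, so the polynomials are coprime and gcd = 1.

1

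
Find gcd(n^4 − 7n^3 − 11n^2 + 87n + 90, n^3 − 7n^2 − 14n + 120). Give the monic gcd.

n^2 − 11n + 30

Apply the Euclidean algorithm:
  n^4 − 7n^3 − 11n^2 + 87n + 90 = (n)(n^3 − 7n^2 − 14n + 120) + (3n^2 − 33n + 90)
  n^3 − 7n^2 − 14n + 120 = ((1/3)n + 4/3)(3n^2 − 33n + 90) + (0)
Last nonzero remainder: 3n^2 − 33n + 90. Dividing through by 3 gives the monic gcd n^2 − 11n + 30.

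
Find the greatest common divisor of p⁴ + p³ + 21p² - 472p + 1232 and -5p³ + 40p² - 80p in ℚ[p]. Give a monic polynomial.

Apply the Euclidean algorithm:
  p⁴ + p³ + 21p² - 472p + 1232 = (-(1/5)p - 9/5)(-5p³ + 40p² - 80p) + (77p² - 616p + 1232)
  -5p³ + 40p² - 80p = (-(5/77)p)(77p² - 616p + 1232) + (0)
Last nonzero remainder: 77p² - 616p + 1232. Dividing through by 77 gives the monic gcd p² - 8p + 16.

p² - 8p + 16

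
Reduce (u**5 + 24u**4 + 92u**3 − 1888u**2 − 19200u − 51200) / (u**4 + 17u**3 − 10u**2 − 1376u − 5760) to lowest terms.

(u**2 − 2u − 80)/(u − 9)

Apply the Euclidean algorithm:
  u**5 + 24u**4 + 92u**3 − 1888u**2 − 19200u − 51200 = (u + 7)(u**4 + 17u**3 − 10u**2 − 1376u − 5760) + (−17u**3 − 442u**2 − 3808u − 10880)
  u**4 + 17u**3 − 10u**2 − 1376u − 5760 = (−(1/17)u + 9/17)(−17u**3 − 442u**2 − 3808u − 10880) + (0)
Last nonzero remainder: −17u**3 − 442u**2 − 3808u − 10880. Dividing through by −17 gives the monic gcd u**3 + 26u**2 + 224u + 640.
Cancel u**3 + 26u**2 + 224u + 640 from numerator and denominator to get the reduced form.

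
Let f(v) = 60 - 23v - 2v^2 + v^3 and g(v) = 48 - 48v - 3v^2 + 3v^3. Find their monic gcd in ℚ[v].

Repeated division with remainder:
  v^3 - 2v^2 - 23v + 60 = (1/3)(3v^3 - 3v^2 - 48v + 48) + (-v^2 - 7v + 44)
  3v^3 - 3v^2 - 48v + 48 = (-3v + 24)(-v^2 - 7v + 44) + (252v - 1008)
  -v^2 - 7v + 44 = (-(1/252)v - 11/252)(252v - 1008) + (0)
Last nonzero remainder: 252v - 1008. Dividing through by 252 gives the monic gcd v - 4.

-4 + v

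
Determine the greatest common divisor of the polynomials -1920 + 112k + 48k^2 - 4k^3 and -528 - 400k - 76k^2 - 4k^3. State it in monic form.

Apply the Euclidean algorithm:
  -4k^3 + 48k^2 + 112k - 1920 = (-4k^3 - 76k^2 - 400k - 528) + (124k^2 + 512k - 1392)
  -4k^3 - 76k^2 - 400k - 528 = (-(1/31)k - 461/961)(124k^2 + 512k - 1392) + (-(191520/961)k - 1149120/961)
  124k^2 + 512k - 1392 = (-(29791/47880)k + 27869/23940)(-(191520/961)k - 1149120/961) + (0)
Last nonzero remainder: -(191520/961)k - 1149120/961. Dividing through by -191520/961 gives the monic gcd k + 6.

6 + k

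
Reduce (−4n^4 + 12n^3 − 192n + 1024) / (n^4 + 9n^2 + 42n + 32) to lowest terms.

(−4n^2 + 64)/(n^2 + 3n + 2)

Euclidean algorithm in ℚ[n]:
  −4n^4 + 12n^3 − 192n + 1024 = (−4)(n^4 + 9n^2 + 42n + 32) + (12n^3 + 36n^2 − 24n + 1152)
  n^4 + 9n^2 + 42n + 32 = ((1/12)n − 1/4)(12n^3 + 36n^2 − 24n + 1152) + (20n^2 − 60n + 320)
  12n^3 + 36n^2 − 24n + 1152 = ((3/5)n + 18/5)(20n^2 − 60n + 320) + (0)
Last nonzero remainder: 20n^2 − 60n + 320. Dividing through by 20 gives the monic gcd n^2 − 3n + 16.
Cancel n^2 − 3n + 16 from numerator and denominator to get the reduced form.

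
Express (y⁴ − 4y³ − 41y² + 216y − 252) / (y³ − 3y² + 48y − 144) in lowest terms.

By polynomial division,
  y⁴ − 4y³ − 41y² + 216y − 252 = (y − 1)(y³ − 3y² + 48y − 144) + (−92y² + 408y − 396)
  y³ − 3y² + 48y − 144 = (−(1/92)y − 33/2116)(−92y² + 408y − 396) + ((26481/529)y − 79443/529)
  −92y² + 408y − 396 = (−(48668/26481)y + 23276/8827)((26481/529)y − 79443/529) + (0)
Last nonzero remainder: (26481/529)y − 79443/529. Dividing through by 26481/529 gives the monic gcd y − 3.
Cancel y − 3 from numerator and denominator to get the reduced form.

(y³ − y² − 44y + 84)/(y² + 48)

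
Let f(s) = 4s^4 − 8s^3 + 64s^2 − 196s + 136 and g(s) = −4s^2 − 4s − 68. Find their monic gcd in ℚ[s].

s^2 + s + 17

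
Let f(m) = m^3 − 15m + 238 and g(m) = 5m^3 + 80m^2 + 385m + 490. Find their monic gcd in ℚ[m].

m + 7

Repeated division with remainder:
  m^3 − 15m + 238 = (1/5)(5m^3 + 80m^2 + 385m + 490) + (−16m^2 − 92m + 140)
  5m^3 + 80m^2 + 385m + 490 = (−(5/16)m − 205/64)(−16m^2 − 92m + 140) + ((2145/16)m + 15015/16)
  −16m^2 − 92m + 140 = (−(256/2145)m + 64/429)((2145/16)m + 15015/16) + (0)
Last nonzero remainder: (2145/16)m + 15015/16. Dividing through by 2145/16 gives the monic gcd m + 7.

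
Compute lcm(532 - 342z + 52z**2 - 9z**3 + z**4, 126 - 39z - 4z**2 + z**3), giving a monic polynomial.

By polynomial division,
  z**4 - 9z**3 + 52z**2 - 342z + 532 = (z - 5)(z**3 - 4z**2 - 39z + 126) + (71z**2 - 663z + 1162)
  z**3 - 4z**2 - 39z + 126 = ((1/71)z + 379/5041)(71z**2 - 663z + 1162) + (-(27824/5041)z + 194768/5041)
  71z**2 - 663z + 1162 = (-(357911/27824)z + 418403/13912)(-(27824/5041)z + 194768/5041) + (0)
Last nonzero remainder: -(27824/5041)z + 194768/5041. Dividing through by -27824/5041 gives the monic gcd z - 7.
Then lcm(f, g) = f·g / gcd(f, g); expanding and making the result monic gives the answer.

-9576 + 7752z - 1430z**2 - 24z**3 + 7z**4 - 6z**5 + z**6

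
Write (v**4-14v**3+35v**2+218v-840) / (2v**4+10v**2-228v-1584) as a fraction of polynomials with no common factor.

Repeated division with remainder:
  v**4-14v**3+35v**2+218v-840 = (1/2)(2v**4+10v**2-228v-1584) + (-14v**3+30v**2+332v-48)
  2v**4+10v**2-228v-1584 = (-(1/7)v-15/49)(-14v**3+30v**2+332v-48) + ((3264/49)v**2-(6528/49)v-78336/49)
  -14v**3+30v**2+332v-48 = (-(343/1632)v+49/1632)((3264/49)v**2-(6528/49)v-78336/49) + (0)
Last nonzero remainder: (3264/49)v**2-(6528/49)v-78336/49. Dividing through by 3264/49 gives the monic gcd v**2-2v-24.
Cancel v**2-2v-24 from numerator and denominator to get the reduced form.

(v**2-12v+35)/(2v**2+4v+66)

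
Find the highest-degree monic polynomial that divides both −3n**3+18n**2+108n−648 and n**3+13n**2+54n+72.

n+6

Repeated division with remainder:
  −3n**3+18n**2+108n−648 = (−3)(n**3+13n**2+54n+72) + (57n**2+270n−432)
  n**3+13n**2+54n+72 = ((1/57)n+157/1083)(57n**2+270n−432) + ((8100/361)n+48600/361)
  57n**2+270n−432 = ((6859/2700)n−722/225)((8100/361)n+48600/361) + (0)
Last nonzero remainder: (8100/361)n+48600/361. Dividing through by 8100/361 gives the monic gcd n+6.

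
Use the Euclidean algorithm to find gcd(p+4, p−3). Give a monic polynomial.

1

Euclidean algorithm in ℚ[p]:
  p+4 = (p−3) + (7)
  p−3 = ((1/7)p−3/7)(7) + (0)
The last nonzero remainder is the constant 7, so the polynomials are coprime and gcd = 1.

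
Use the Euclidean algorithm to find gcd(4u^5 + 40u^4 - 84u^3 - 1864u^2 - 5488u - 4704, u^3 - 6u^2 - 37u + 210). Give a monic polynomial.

u^2 - u - 42

Euclidean algorithm in ℚ[u]:
  4u^5 + 40u^4 - 84u^3 - 1864u^2 - 5488u - 4704 = (4u^2 + 64u + 448)(u^3 - 6u^2 - 37u + 210) + (2352u^2 - 2352u - 98784)
  u^3 - 6u^2 - 37u + 210 = ((1/2352)u - 5/2352)(2352u^2 - 2352u - 98784) + (0)
Last nonzero remainder: 2352u^2 - 2352u - 98784. Dividing through by 2352 gives the monic gcd u^2 - u - 42.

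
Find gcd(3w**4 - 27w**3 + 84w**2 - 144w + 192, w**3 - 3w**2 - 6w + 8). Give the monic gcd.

Euclidean algorithm in ℚ[w]:
  3w**4 - 27w**3 + 84w**2 - 144w + 192 = (3w - 18)(w**3 - 3w**2 - 6w + 8) + (48w**2 - 276w + 336)
  w**3 - 3w**2 - 6w + 8 = ((1/48)w + 11/192)(48w**2 - 276w + 336) + ((45/16)w - 45/4)
  48w**2 - 276w + 336 = ((256/15)w - 448/15)((45/16)w - 45/4) + (0)
Last nonzero remainder: (45/16)w - 45/4. Dividing through by 45/16 gives the monic gcd w - 4.

w - 4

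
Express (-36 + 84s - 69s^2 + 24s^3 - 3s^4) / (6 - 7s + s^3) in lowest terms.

By polynomial division,
  -3s^4 + 24s^3 - 69s^2 + 84s - 36 = (-3s + 24)(s^3 - 7s + 6) + (-90s^2 + 270s - 180)
  s^3 - 7s + 6 = (-(1/90)s - 1/30)(-90s^2 + 270s - 180) + (0)
Last nonzero remainder: -90s^2 + 270s - 180. Dividing through by -90 gives the monic gcd s^2 - 3s + 2.
Cancel s^2 - 3s + 2 from numerator and denominator to get the reduced form.

(-18 + 15s - 3s^2)/(3 + s)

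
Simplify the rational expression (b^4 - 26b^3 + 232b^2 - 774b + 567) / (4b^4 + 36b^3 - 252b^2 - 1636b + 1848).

(b^2 - 18b + 81)/(4b^2 + 68b + 264)

Apply the Euclidean algorithm:
  b^4 - 26b^3 + 232b^2 - 774b + 567 = (1/4)(4b^4 + 36b^3 - 252b^2 - 1636b + 1848) + (-35b^3 + 295b^2 - 365b + 105)
  4b^4 + 36b^3 - 252b^2 - 1636b + 1848 = (-(4/35)b - 488/245)(-35b^3 + 295b^2 - 365b + 105) + ((14400/49)b^2 - (115200/49)b + 14400/7)
  -35b^3 + 295b^2 - 365b + 105 = (-(343/2880)b + 49/960)((14400/49)b^2 - (115200/49)b + 14400/7) + (0)
Last nonzero remainder: (14400/49)b^2 - (115200/49)b + 14400/7. Dividing through by 14400/49 gives the monic gcd b^2 - 8b + 7.
Cancel b^2 - 8b + 7 from numerator and denominator to get the reduced form.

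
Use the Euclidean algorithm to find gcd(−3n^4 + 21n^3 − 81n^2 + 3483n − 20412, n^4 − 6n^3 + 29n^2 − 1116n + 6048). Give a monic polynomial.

By polynomial division,
  −3n^4 + 21n^3 − 81n^2 + 3483n − 20412 = (−3)(n^4 − 6n^3 + 29n^2 − 1116n + 6048) + (3n^3 + 6n^2 + 135n − 2268)
  n^4 − 6n^3 + 29n^2 − 1116n + 6048 = ((1/3)n − 8/3)(3n^3 + 6n^2 + 135n − 2268) + (0)
Last nonzero remainder: 3n^3 + 6n^2 + 135n − 2268. Dividing through by 3 gives the monic gcd n^3 + 2n^2 + 45n − 756.

n^3 + 2n^2 + 45n − 756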